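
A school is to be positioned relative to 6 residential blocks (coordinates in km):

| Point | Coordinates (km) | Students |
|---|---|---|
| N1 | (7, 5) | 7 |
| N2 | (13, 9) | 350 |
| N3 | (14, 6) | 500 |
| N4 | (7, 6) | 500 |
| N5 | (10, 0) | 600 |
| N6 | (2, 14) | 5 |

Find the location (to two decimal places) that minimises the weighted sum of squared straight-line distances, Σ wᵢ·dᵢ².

The minimiser of Σwᵢ‖p−pᵢ‖² is the weighted centroid p* = (Σwᵢpᵢ)/(Σwᵢ).
Σwᵢ = 1962.
Σwᵢxᵢ = 7·7 + 350·13 + 500·14 + 500·7 + 600·10 + 5·2 = 21109.
Σwᵢyᵢ = 7·5 + 350·9 + 500·6 + 500·6 + 600·0 + 5·14 = 9255.
x* = 21109/1962 = 10.76, y* = 9255/1962 = 4.72.

(10.76, 4.72)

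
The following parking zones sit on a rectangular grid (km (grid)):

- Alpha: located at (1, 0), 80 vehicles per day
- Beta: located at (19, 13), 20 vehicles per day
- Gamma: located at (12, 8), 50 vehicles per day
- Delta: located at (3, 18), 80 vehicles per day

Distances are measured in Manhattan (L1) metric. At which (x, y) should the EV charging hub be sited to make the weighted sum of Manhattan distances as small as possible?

Manhattan distance separates: Σwᵢ(|x−xᵢ|+|y−yᵢ|) = Σwᵢ|x−xᵢ| + Σwᵢ|y−yᵢ|, so x and y are optimised independently as 1-D weighted medians.
Total weight W = 230; half = 115.
x-coordinate, sorted with cumulative weight:
  x=1 (Alpha, w=80) cum 80
  x=3 (Delta, w=80) cum 160  ← median
  x=12 (Gamma, w=50) cum 210
  x=19 (Beta, w=20) cum 230
⇒ x* = 3
y-coordinate, sorted with cumulative weight:
  y=0 (Alpha, w=80) cum 80
  y=8 (Gamma, w=50) cum 130  ← median
  y=13 (Beta, w=20) cum 150
  y=18 (Delta, w=80) cum 230
⇒ y* = 8

(3, 8)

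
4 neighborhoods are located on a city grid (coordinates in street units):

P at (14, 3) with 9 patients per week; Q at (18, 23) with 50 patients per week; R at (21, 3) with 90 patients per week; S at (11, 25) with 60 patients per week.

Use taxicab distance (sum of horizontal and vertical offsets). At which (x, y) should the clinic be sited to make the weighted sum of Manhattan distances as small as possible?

(18, 23)

Manhattan distance separates: Σwᵢ(|x−xᵢ|+|y−yᵢ|) = Σwᵢ|x−xᵢ| + Σwᵢ|y−yᵢ|, so x and y are optimised independently as 1-D weighted medians.
Total weight W = 209; half = 104.5.
x-coordinate, sorted with cumulative weight:
  x=11 (S, w=60) cum 60
  x=14 (P, w=9) cum 69
  x=18 (Q, w=50) cum 119  ← median
  x=21 (R, w=90) cum 209
⇒ x* = 18
y-coordinate, sorted with cumulative weight:
  y=3 (P, w=9) cum 9
  y=3 (R, w=90) cum 99
  y=23 (Q, w=50) cum 149  ← median
  y=25 (S, w=60) cum 209
⇒ y* = 23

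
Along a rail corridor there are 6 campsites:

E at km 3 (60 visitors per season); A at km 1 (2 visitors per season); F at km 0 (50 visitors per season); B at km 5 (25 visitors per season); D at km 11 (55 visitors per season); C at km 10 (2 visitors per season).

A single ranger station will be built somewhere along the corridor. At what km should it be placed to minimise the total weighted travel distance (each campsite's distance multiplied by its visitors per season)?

x = 3

For a sum of weighted absolute distances on a line, the optimum is the weighted median (not the mean). Total weight W = 194; half-weight = 97.
Sort by position and accumulate weight:
  km 0 (F, w=50) → cum 50
  km 1 (A, w=2) → cum 52
  km 3 (E, w=60) → cum 112  ≥ 97 → median here
  km 5 (B, w=25) → cum 137
  km 10 (C, w=2) → cum 139
  km 11 (D, w=55) → cum 194
Optimal location: km 3.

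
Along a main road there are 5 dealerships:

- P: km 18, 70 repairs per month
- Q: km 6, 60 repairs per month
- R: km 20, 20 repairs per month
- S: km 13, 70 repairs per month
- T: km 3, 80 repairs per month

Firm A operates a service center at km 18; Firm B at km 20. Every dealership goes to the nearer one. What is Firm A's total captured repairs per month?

280

The indifferent point is the midpoint (18+20)/2 = 19; dealerships left of it (closer to Firm A at 18) go to Firm A, those right go to Firm B.
  T at 3 (w=80) → Firm A
  Q at 6 (w=60) → Firm A
  S at 13 (w=70) → Firm A
  P at 18 (w=70) → Firm A
  R at 20 (w=20) → Firm B
Firm A captures 280; Firm B captures 20.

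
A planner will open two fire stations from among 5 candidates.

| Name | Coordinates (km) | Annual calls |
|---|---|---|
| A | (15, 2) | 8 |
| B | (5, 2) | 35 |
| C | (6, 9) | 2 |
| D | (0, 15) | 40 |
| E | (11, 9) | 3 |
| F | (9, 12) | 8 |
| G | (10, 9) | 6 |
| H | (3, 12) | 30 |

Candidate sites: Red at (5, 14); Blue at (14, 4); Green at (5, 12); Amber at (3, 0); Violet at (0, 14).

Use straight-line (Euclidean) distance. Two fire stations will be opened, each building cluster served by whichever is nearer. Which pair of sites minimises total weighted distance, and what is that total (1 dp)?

Evaluate every pair (each demand assigned to the nearer of the two):
  {Amber, Violet}: total = 537.1
  {Green, Amber}: total = 583.0
  {Red, Amber}: total = 597.0
  {Blue, Violet}: total = 634.0
  {Green, Violet}: total = 656.6
  {Blue, Green}: total = 724.6
  {Red, Blue}: total = 731.3
  {Red, Violet}: total = 781.6
  {Red, Green}: total = 820.5
  {Blue, Amber}: total = 1239.0
Best pair: {Amber, Violet} with total 537.1.

{Amber, Violet}, total 537.1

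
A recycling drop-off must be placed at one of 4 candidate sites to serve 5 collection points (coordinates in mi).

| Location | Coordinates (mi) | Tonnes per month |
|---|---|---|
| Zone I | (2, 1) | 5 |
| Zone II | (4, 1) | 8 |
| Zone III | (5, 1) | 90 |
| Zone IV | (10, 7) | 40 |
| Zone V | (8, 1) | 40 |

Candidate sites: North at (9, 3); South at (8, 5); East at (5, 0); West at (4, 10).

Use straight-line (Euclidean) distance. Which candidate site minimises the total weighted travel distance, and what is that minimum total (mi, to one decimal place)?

East, total 587.7 mi

Total weighted distance at each candidate:
  North (9, 3): total = 736.3
  South (8, 5): total = 804.4
  East (5, 0): total = 587.7
  West (4, 10): total = 1595.4
Minimum is at East with total 587.7 mi.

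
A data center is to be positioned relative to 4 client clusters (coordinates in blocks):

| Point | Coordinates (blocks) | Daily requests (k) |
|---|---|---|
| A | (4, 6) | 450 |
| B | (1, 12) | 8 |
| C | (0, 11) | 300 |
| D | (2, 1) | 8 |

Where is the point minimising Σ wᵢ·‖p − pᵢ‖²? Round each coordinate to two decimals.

(2.38, 7.97)

The minimiser of Σwᵢ‖p−pᵢ‖² is the weighted centroid p* = (Σwᵢpᵢ)/(Σwᵢ).
Σwᵢ = 766.
Σwᵢxᵢ = 450·4 + 8·1 + 300·0 + 8·2 = 1824.
Σwᵢyᵢ = 450·6 + 8·12 + 300·11 + 8·1 = 6104.
x* = 1824/766 = 2.38, y* = 6104/766 = 7.97.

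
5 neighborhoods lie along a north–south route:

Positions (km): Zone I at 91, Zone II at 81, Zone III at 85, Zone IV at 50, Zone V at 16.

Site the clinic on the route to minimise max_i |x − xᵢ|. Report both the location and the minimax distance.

The 1-center on a line is the midpoint of the two extreme points: leftmost at 16, rightmost at 91.
Optimal location = (16 + 91)/2 = 53.5; maximum distance = (91 − 16)/2 = 37.5.

location 53.5, max distance 37.5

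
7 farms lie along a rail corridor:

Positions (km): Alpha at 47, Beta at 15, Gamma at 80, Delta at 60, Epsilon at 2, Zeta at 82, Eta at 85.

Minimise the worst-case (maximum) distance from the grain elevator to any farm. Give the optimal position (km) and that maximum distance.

location 43.5, max distance 41.5

The 1-center on a line is the midpoint of the two extreme points: leftmost at 2, rightmost at 85.
Optimal location = (2 + 85)/2 = 43.5; maximum distance = (85 − 2)/2 = 41.5.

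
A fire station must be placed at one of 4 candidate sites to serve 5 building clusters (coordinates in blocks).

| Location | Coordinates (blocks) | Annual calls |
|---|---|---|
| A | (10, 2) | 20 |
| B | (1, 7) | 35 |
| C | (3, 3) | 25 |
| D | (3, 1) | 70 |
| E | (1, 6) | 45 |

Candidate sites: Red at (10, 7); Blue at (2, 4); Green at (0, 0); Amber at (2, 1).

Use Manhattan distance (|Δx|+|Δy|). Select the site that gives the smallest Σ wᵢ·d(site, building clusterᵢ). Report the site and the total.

Total weighted distance at each candidate:
  Red (10, 7): total = 2050
  Blue (2, 4): total = 805
  Green (0, 0): total = 1265
  Amber (2, 1): total = 840
Minimum is at Blue with total 805 blocks.

Blue, total 805 blocks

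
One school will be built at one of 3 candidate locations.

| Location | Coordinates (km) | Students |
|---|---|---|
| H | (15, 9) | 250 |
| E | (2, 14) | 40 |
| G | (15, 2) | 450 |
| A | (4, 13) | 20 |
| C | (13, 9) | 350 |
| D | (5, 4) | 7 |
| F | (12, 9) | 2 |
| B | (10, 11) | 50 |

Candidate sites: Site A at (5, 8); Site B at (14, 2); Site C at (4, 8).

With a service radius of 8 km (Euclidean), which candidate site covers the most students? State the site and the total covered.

Site B, covering 1052

Coverage radius r = 8 km; a point is covered iff (Δx)²+(Δy)² ≤ 8² = 64.
  Site A (5, 8): covers {E, A, D, F, B} → 119
  Site B (14, 2): covers {H, G, C, F} → 1052
  Site C (4, 8): covers {E, A, D, B} → 117
Maximum coverage at Site B: 1052 students.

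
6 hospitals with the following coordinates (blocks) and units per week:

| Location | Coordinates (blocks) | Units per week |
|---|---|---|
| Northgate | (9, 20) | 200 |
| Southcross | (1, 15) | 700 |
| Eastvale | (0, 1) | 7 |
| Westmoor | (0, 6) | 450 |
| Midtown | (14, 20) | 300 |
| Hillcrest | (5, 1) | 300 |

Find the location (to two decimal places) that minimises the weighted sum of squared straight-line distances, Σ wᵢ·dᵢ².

(4.19, 12.01)

The minimiser of Σwᵢ‖p−pᵢ‖² is the weighted centroid p* = (Σwᵢpᵢ)/(Σwᵢ).
Σwᵢ = 1957.
Σwᵢxᵢ = 200·9 + 700·1 + 7·0 + 450·0 + 300·14 + 300·5 = 8200.
Σwᵢyᵢ = 200·20 + 700·15 + 7·1 + 450·6 + 300·20 + 300·1 = 23507.
x* = 8200/1957 = 4.19, y* = 23507/1957 = 12.01.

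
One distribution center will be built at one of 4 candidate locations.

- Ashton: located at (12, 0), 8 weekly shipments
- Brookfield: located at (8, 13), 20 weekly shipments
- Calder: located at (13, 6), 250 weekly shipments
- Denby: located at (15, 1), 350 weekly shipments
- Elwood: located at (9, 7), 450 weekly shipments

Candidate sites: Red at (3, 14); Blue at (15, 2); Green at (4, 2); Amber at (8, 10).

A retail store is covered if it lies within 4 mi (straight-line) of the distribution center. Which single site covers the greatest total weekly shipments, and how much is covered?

Coverage radius r = 4 mi; a point is covered iff (Δx)²+(Δy)² ≤ 4² = 16.
  Red (3, 14): covers {none} → 0
  Blue (15, 2): covers {Ashton, Denby} → 358
  Green (4, 2): covers {none} → 0
  Amber (8, 10): covers {Brookfield, Elwood} → 470
Maximum coverage at Amber: 470 weekly shipments.

Amber, covering 470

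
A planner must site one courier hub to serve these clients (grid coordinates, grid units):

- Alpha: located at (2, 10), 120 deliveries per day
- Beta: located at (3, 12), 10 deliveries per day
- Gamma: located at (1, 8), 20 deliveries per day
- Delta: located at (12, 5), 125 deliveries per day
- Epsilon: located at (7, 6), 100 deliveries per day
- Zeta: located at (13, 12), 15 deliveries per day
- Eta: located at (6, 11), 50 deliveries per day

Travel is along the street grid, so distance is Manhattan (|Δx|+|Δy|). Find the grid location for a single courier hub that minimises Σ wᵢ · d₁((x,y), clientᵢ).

(7, 6)

Manhattan distance separates: Σwᵢ(|x−xᵢ|+|y−yᵢ|) = Σwᵢ|x−xᵢ| + Σwᵢ|y−yᵢ|, so x and y are optimised independently as 1-D weighted medians.
Total weight W = 440; half = 220.
x-coordinate, sorted with cumulative weight:
  x=1 (Gamma, w=20) cum 20
  x=2 (Alpha, w=120) cum 140
  x=3 (Beta, w=10) cum 150
  x=6 (Eta, w=50) cum 200
  x=7 (Epsilon, w=100) cum 300  ← median
  x=12 (Delta, w=125) cum 425
  x=13 (Zeta, w=15) cum 440
⇒ x* = 7
y-coordinate, sorted with cumulative weight:
  y=5 (Delta, w=125) cum 125
  y=6 (Epsilon, w=100) cum 225  ← median
  y=8 (Gamma, w=20) cum 245
  y=10 (Alpha, w=120) cum 365
  y=11 (Eta, w=50) cum 415
  y=12 (Beta, w=10) cum 425
  y=12 (Zeta, w=15) cum 440
⇒ y* = 6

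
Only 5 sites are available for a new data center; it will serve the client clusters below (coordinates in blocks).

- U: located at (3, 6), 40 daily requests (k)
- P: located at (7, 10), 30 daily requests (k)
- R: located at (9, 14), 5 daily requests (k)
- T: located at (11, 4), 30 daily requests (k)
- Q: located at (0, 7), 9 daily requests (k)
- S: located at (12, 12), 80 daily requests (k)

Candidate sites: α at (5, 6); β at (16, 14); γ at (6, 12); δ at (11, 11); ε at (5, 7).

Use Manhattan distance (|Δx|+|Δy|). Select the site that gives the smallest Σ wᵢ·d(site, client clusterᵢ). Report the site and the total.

δ, total 1200 blocks

Total weighted distance at each candidate:
  α (5, 6): total = 1654
  β (16, 14): total = 2402
  γ (6, 12): total = 1444
  δ (11, 11): total = 1200
  ε (5, 7): total = 1600
Minimum is at δ with total 1200 blocks.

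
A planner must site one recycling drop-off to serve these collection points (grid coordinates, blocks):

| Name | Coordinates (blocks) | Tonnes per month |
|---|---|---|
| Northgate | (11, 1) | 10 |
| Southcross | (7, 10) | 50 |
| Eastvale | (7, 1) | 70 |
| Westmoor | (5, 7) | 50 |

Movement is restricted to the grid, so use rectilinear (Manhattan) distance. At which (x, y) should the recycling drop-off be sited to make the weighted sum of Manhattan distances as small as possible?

(7, 7)

Manhattan distance separates: Σwᵢ(|x−xᵢ|+|y−yᵢ|) = Σwᵢ|x−xᵢ| + Σwᵢ|y−yᵢ|, so x and y are optimised independently as 1-D weighted medians.
Total weight W = 180; half = 90.
x-coordinate, sorted with cumulative weight:
  x=5 (Westmoor, w=50) cum 50
  x=7 (Southcross, w=50) cum 100  ← median
  x=7 (Eastvale, w=70) cum 170
  x=11 (Northgate, w=10) cum 180
⇒ x* = 7
y-coordinate, sorted with cumulative weight:
  y=1 (Northgate, w=10) cum 10
  y=1 (Eastvale, w=70) cum 80
  y=7 (Westmoor, w=50) cum 130  ← median
  y=10 (Southcross, w=50) cum 180
⇒ y* = 7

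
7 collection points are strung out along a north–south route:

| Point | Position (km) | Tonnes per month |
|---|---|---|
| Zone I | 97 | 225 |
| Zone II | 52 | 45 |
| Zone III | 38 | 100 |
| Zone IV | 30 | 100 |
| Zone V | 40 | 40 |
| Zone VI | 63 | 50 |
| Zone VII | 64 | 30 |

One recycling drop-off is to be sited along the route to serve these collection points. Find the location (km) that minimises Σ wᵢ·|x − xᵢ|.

For a sum of weighted absolute distances on a line, the optimum is the weighted median (not the mean). Total weight W = 590; half-weight = 295.
Sort by position and accumulate weight:
  km 30 (Zone IV, w=100) → cum 100
  km 38 (Zone III, w=100) → cum 200
  km 40 (Zone V, w=40) → cum 240
  km 52 (Zone II, w=45) → cum 285
  km 63 (Zone VI, w=50) → cum 335  ≥ 295 → median here
  km 64 (Zone VII, w=30) → cum 365
  km 97 (Zone I, w=225) → cum 590
Optimal location: km 63.

x = 63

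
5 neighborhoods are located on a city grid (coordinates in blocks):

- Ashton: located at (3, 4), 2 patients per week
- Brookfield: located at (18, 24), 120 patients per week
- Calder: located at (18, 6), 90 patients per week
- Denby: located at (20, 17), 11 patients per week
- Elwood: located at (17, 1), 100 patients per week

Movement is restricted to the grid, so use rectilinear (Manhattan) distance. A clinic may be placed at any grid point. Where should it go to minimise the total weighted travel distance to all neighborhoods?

(18, 6)

Manhattan distance separates: Σwᵢ(|x−xᵢ|+|y−yᵢ|) = Σwᵢ|x−xᵢ| + Σwᵢ|y−yᵢ|, so x and y are optimised independently as 1-D weighted medians.
Total weight W = 323; half = 161.5.
x-coordinate, sorted with cumulative weight:
  x=3 (Ashton, w=2) cum 2
  x=17 (Elwood, w=100) cum 102
  x=18 (Brookfield, w=120) cum 222  ← median
  x=18 (Calder, w=90) cum 312
  x=20 (Denby, w=11) cum 323
⇒ x* = 18
y-coordinate, sorted with cumulative weight:
  y=1 (Elwood, w=100) cum 100
  y=4 (Ashton, w=2) cum 102
  y=6 (Calder, w=90) cum 192  ← median
  y=17 (Denby, w=11) cum 203
  y=24 (Brookfield, w=120) cum 323
⇒ y* = 6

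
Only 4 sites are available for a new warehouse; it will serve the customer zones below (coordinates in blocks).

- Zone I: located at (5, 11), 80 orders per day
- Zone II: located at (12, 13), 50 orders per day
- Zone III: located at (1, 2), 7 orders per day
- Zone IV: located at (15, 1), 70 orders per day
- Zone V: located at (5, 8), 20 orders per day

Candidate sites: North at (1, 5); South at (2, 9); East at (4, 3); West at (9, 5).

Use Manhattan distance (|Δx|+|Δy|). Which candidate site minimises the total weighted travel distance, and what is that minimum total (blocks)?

Total weighted distance at each candidate:
  North (1, 5): total = 3171
  South (2, 9): total = 2706
  East (4, 3): total = 2678
  West (9, 5): total = 2267
Minimum is at West with total 2267 blocks.

West, total 2267 blocks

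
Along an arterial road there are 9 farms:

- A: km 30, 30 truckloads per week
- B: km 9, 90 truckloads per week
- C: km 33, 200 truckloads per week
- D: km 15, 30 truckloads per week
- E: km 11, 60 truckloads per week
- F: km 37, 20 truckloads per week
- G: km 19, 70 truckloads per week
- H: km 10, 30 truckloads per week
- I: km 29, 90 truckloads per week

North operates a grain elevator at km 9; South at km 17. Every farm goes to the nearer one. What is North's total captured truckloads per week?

The indifferent point is the midpoint (9+17)/2 = 13; farms left of it (closer to North at 9) go to North, those right go to South.
  B at 9 (w=90) → North
  H at 10 (w=30) → North
  E at 11 (w=60) → North
  D at 15 (w=30) → South
  G at 19 (w=70) → South
  I at 29 (w=90) → South
  A at 30 (w=30) → South
  C at 33 (w=200) → South
  F at 37 (w=20) → South
North captures 180; South captures 440.

180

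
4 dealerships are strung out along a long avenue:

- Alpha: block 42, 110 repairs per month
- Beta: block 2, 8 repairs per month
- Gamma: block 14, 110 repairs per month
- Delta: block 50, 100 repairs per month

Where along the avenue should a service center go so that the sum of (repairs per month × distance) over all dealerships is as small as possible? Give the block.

x = 42

For a sum of weighted absolute distances on a line, the optimum is the weighted median (not the mean). Total weight W = 328; half-weight = 164.
Sort by position and accumulate weight:
  block 2 (Beta, w=8) → cum 8
  block 14 (Gamma, w=110) → cum 118
  block 42 (Alpha, w=110) → cum 228  ≥ 164 → median here
  block 50 (Delta, w=100) → cum 328
Optimal location: block 42.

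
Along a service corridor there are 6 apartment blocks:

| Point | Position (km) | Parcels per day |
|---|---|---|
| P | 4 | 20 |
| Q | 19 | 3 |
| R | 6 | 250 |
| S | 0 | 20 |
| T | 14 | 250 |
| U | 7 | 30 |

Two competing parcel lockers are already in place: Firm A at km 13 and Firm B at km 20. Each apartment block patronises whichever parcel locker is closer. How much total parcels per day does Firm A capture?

The indifferent point is the midpoint (13+20)/2 = 16.5; apartment blocks left of it (closer to Firm A at 13) go to Firm A, those right go to Firm B.
  S at 0 (w=20) → Firm A
  P at 4 (w=20) → Firm A
  R at 6 (w=250) → Firm A
  U at 7 (w=30) → Firm A
  T at 14 (w=250) → Firm A
  Q at 19 (w=3) → Firm B
Firm A captures 570; Firm B captures 3.

570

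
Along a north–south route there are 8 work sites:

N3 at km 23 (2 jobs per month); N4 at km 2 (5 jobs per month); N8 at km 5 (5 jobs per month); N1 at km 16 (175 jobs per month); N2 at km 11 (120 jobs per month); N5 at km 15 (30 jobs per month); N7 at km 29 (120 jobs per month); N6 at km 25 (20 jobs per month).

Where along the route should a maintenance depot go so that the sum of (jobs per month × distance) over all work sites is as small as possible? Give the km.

For a sum of weighted absolute distances on a line, the optimum is the weighted median (not the mean). Total weight W = 477; half-weight = 238.5.
Sort by position and accumulate weight:
  km 2 (N4, w=5) → cum 5
  km 5 (N8, w=5) → cum 10
  km 11 (N2, w=120) → cum 130
  km 15 (N5, w=30) → cum 160
  km 16 (N1, w=175) → cum 335  ≥ 238.5 → median here
  km 23 (N3, w=2) → cum 337
  km 25 (N6, w=20) → cum 357
  km 29 (N7, w=120) → cum 477
Optimal location: km 16.

x = 16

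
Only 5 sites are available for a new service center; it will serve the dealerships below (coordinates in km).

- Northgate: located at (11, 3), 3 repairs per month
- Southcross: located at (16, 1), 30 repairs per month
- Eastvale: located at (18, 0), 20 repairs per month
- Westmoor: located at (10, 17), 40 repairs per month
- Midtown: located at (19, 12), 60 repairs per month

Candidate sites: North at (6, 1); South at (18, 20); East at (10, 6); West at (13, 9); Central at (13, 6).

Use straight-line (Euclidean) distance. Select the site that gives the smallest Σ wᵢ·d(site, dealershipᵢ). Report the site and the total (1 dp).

Total weighted distance at each candidate:
  North (6, 1): total = 2238.4
  South (18, 20): total = 1853.8
  East (10, 6): total = 1532.8
  West (13, 9): total = 1225.5
  Central (13, 6): total = 1307.1
Minimum is at West with total 1225.5 km.

West, total 1225.5 km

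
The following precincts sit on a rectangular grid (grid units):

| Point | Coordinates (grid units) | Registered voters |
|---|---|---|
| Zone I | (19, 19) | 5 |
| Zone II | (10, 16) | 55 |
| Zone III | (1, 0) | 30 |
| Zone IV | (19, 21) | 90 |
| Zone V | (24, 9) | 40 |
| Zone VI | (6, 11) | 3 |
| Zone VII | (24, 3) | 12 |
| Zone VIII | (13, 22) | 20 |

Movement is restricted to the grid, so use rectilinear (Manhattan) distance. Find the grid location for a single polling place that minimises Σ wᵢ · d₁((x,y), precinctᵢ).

(19, 16)

Manhattan distance separates: Σwᵢ(|x−xᵢ|+|y−yᵢ|) = Σwᵢ|x−xᵢ| + Σwᵢ|y−yᵢ|, so x and y are optimised independently as 1-D weighted medians.
Total weight W = 255; half = 127.5.
x-coordinate, sorted with cumulative weight:
  x=1 (Zone III, w=30) cum 30
  x=6 (Zone VI, w=3) cum 33
  x=10 (Zone II, w=55) cum 88
  x=13 (Zone VIII, w=20) cum 108
  x=19 (Zone I, w=5) cum 113
  x=19 (Zone IV, w=90) cum 203  ← median
  x=24 (Zone V, w=40) cum 243
  x=24 (Zone VII, w=12) cum 255
⇒ x* = 19
y-coordinate, sorted with cumulative weight:
  y=0 (Zone III, w=30) cum 30
  y=3 (Zone VII, w=12) cum 42
  y=9 (Zone V, w=40) cum 82
  y=11 (Zone VI, w=3) cum 85
  y=16 (Zone II, w=55) cum 140  ← median
  y=19 (Zone I, w=5) cum 145
  y=21 (Zone IV, w=90) cum 235
  y=22 (Zone VIII, w=20) cum 255
⇒ y* = 16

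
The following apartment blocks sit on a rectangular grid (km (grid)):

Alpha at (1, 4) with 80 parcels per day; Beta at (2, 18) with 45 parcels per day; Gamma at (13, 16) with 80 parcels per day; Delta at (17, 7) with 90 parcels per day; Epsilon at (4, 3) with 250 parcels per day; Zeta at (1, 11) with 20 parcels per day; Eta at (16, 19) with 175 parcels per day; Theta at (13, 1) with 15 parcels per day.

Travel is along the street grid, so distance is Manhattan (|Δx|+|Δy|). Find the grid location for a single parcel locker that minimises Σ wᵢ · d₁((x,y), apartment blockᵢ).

(4, 7)

Manhattan distance separates: Σwᵢ(|x−xᵢ|+|y−yᵢ|) = Σwᵢ|x−xᵢ| + Σwᵢ|y−yᵢ|, so x and y are optimised independently as 1-D weighted medians.
Total weight W = 755; half = 377.5.
x-coordinate, sorted with cumulative weight:
  x=1 (Alpha, w=80) cum 80
  x=1 (Zeta, w=20) cum 100
  x=2 (Beta, w=45) cum 145
  x=4 (Epsilon, w=250) cum 395  ← median
  x=13 (Gamma, w=80) cum 475
  x=13 (Theta, w=15) cum 490
  x=16 (Eta, w=175) cum 665
  x=17 (Delta, w=90) cum 755
⇒ x* = 4
y-coordinate, sorted with cumulative weight:
  y=1 (Theta, w=15) cum 15
  y=3 (Epsilon, w=250) cum 265
  y=4 (Alpha, w=80) cum 345
  y=7 (Delta, w=90) cum 435  ← median
  y=11 (Zeta, w=20) cum 455
  y=16 (Gamma, w=80) cum 535
  y=18 (Beta, w=45) cum 580
  y=19 (Eta, w=175) cum 755
⇒ y* = 7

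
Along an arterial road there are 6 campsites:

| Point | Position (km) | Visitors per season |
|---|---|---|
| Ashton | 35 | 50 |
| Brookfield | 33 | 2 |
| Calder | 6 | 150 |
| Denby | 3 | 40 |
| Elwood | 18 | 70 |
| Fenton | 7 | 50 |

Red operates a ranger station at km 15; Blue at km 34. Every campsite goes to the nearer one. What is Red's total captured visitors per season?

The indifferent point is the midpoint (15+34)/2 = 24.5; campsites left of it (closer to Red at 15) go to Red, those right go to Blue.
  Denby at 3 (w=40) → Red
  Calder at 6 (w=150) → Red
  Fenton at 7 (w=50) → Red
  Elwood at 18 (w=70) → Red
  Brookfield at 33 (w=2) → Blue
  Ashton at 35 (w=50) → Blue
Red captures 310; Blue captures 52.

310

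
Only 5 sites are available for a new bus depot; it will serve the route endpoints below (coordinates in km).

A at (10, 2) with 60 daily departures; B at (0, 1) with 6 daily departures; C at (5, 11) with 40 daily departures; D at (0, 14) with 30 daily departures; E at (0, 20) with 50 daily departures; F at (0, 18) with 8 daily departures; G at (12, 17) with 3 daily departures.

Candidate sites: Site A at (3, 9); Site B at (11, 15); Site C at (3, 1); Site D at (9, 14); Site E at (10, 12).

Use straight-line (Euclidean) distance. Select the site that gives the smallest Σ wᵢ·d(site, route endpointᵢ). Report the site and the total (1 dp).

Site A, total 1615.4 km

Total weighted distance at each candidate:
  Site A (3, 9): total = 1615.4
  Site B (11, 15): total = 2211.0
  Site C (3, 1): total = 2405.4
  Site D (9, 14): total = 1919.7
  Site E (10, 12): total = 1948.9
Minimum is at Site A with total 1615.4 km.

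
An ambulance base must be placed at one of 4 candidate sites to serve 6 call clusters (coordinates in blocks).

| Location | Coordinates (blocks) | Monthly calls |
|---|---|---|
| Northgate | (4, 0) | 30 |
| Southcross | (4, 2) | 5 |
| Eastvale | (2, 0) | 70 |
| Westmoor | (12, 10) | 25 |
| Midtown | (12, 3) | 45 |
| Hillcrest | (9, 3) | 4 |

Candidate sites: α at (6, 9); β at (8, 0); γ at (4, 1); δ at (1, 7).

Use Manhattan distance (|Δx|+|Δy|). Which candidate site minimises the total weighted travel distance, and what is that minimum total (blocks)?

Total weighted distance at each candidate:
  α (6, 9): total = 2036
  β (8, 0): total = 1251
  γ (4, 1): total = 1148
  δ (1, 7): total = 1973
Minimum is at γ with total 1148 blocks.

γ, total 1148 blocks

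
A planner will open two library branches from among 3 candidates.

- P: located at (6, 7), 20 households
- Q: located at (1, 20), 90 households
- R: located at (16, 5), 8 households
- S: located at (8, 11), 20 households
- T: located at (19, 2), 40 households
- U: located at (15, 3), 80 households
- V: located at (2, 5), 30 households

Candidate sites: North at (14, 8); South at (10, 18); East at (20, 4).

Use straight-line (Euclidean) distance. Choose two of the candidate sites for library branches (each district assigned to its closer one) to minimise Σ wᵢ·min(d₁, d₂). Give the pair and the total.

Evaluate every pair (each demand assigned to the nearer of the two):
  {South, East}: total = 2197.7
  {North, South}: total = 2245.4
  {North, East}: total = 2785.0
Best pair: {South, East} with total 2197.7.

{South, East}, total 2197.7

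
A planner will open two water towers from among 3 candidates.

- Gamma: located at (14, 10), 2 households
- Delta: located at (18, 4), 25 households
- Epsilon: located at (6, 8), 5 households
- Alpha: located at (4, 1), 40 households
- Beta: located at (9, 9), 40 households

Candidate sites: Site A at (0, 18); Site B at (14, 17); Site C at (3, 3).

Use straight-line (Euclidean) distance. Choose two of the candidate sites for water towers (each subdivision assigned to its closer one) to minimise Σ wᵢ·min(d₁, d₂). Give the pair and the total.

{Site B, Site C}, total 812.0

Evaluate every pair (each demand assigned to the nearer of the two):
  {Site B, Site C}: total = 812.0
  {Site A, Site C}: total = 859.9
  {Site A, Site B}: total = 1488.3
Best pair: {Site B, Site C} with total 812.0.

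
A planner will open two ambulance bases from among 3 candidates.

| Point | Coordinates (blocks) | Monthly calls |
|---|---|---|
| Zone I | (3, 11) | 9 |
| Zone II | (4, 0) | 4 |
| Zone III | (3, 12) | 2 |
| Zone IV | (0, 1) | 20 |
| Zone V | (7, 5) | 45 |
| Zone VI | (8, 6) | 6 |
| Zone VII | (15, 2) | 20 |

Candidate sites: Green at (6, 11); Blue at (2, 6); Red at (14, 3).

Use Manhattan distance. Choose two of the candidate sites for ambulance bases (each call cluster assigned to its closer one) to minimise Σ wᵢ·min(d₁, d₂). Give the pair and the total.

Evaluate every pair (each demand assigned to the nearer of the two):
  {Blue, Red}: total = 586
  {Green, Red}: total = 804
  {Green, Blue}: total = 853
Best pair: {Blue, Red} with total 586.

{Blue, Red}, total 586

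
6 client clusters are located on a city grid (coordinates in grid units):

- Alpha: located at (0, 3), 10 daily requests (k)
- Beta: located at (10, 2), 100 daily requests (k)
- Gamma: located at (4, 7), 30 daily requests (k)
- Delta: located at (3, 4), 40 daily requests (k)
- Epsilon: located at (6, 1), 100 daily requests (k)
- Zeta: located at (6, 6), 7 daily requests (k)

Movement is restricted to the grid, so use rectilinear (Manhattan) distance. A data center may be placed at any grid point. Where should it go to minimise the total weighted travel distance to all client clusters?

(6, 2)

Manhattan distance separates: Σwᵢ(|x−xᵢ|+|y−yᵢ|) = Σwᵢ|x−xᵢ| + Σwᵢ|y−yᵢ|, so x and y are optimised independently as 1-D weighted medians.
Total weight W = 287; half = 143.5.
x-coordinate, sorted with cumulative weight:
  x=0 (Alpha, w=10) cum 10
  x=3 (Delta, w=40) cum 50
  x=4 (Gamma, w=30) cum 80
  x=6 (Epsilon, w=100) cum 180  ← median
  x=6 (Zeta, w=7) cum 187
  x=10 (Beta, w=100) cum 287
⇒ x* = 6
y-coordinate, sorted with cumulative weight:
  y=1 (Epsilon, w=100) cum 100
  y=2 (Beta, w=100) cum 200  ← median
  y=3 (Alpha, w=10) cum 210
  y=4 (Delta, w=40) cum 250
  y=6 (Zeta, w=7) cum 257
  y=7 (Gamma, w=30) cum 287
⇒ y* = 2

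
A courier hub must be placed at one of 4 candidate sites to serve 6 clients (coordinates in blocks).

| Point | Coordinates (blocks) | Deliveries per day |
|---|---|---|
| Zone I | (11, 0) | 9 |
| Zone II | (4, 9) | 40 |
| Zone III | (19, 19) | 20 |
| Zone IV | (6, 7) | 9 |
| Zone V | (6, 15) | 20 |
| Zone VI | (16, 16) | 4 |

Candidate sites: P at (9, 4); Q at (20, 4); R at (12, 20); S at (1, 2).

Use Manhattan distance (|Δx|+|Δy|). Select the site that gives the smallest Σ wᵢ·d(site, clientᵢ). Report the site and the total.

P, total 1364 blocks

Total weighted distance at each candidate:
  P (9, 4): total = 1364
  Q (20, 4): total = 1994
  R (12, 20): total = 1532
  S (1, 2): total = 1774
Minimum is at P with total 1364 blocks.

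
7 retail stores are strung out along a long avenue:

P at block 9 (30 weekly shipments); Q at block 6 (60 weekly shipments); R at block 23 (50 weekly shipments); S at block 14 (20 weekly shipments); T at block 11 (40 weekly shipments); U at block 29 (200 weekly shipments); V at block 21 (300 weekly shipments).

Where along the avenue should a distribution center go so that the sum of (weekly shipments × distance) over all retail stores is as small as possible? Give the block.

For a sum of weighted absolute distances on a line, the optimum is the weighted median (not the mean). Total weight W = 700; half-weight = 350.
Sort by position and accumulate weight:
  block 6 (Q, w=60) → cum 60
  block 9 (P, w=30) → cum 90
  block 11 (T, w=40) → cum 130
  block 14 (S, w=20) → cum 150
  block 21 (V, w=300) → cum 450  ≥ 350 → median here
  block 23 (R, w=50) → cum 500
  block 29 (U, w=200) → cum 700
Optimal location: block 21.

x = 21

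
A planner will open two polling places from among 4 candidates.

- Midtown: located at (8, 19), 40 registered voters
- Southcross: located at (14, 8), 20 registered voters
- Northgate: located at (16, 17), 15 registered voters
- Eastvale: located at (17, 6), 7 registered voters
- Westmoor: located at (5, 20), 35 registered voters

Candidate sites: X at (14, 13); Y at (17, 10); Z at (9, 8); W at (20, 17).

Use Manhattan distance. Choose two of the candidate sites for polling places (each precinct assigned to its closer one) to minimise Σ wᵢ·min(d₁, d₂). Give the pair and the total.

Evaluate every pair (each demand assigned to the nearer of the two):
  {X, Y}: total = 1258
  {X, W}: total = 1270
  {Z, W}: total = 1270
  {Y, Z}: total = 1288
  {X, Z}: total = 1300
  {Y, W}: total = 1378
Best pair: {X, Y} with total 1258.

{X, Y}, total 1258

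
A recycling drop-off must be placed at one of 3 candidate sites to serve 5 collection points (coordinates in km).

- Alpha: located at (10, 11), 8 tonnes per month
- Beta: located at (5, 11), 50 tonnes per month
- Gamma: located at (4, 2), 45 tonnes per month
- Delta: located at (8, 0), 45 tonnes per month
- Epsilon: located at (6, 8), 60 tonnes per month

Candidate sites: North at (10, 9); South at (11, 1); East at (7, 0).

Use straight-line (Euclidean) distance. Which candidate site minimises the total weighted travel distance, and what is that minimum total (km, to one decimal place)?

East, total 1341.2 km

Total weighted distance at each candidate:
  North (10, 9): total = 1362.4
  South (11, 1): total = 1640.1
  East (7, 0): total = 1341.2
Minimum is at East with total 1341.2 km.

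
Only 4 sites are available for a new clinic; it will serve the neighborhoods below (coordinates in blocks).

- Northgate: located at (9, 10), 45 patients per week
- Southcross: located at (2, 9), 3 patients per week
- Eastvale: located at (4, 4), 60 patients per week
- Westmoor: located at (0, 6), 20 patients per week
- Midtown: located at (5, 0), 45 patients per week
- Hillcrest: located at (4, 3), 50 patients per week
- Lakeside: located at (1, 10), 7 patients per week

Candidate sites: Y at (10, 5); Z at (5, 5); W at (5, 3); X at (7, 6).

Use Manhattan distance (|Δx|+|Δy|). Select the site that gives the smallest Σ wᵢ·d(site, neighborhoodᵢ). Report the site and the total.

W, total 1064 blocks

Total weighted distance at each candidate:
  Y (10, 5): total = 1894
  Z (5, 5): total = 1104
  W (5, 3): total = 1064
  X (7, 6): total = 1464
Minimum is at W with total 1064 blocks.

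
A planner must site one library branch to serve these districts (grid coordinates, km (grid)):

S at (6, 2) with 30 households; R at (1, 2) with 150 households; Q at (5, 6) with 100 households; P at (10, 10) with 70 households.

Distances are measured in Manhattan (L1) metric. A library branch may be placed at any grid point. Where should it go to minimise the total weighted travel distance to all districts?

(5, 2)

Manhattan distance separates: Σwᵢ(|x−xᵢ|+|y−yᵢ|) = Σwᵢ|x−xᵢ| + Σwᵢ|y−yᵢ|, so x and y are optimised independently as 1-D weighted medians.
Total weight W = 350; half = 175.
x-coordinate, sorted with cumulative weight:
  x=1 (R, w=150) cum 150
  x=5 (Q, w=100) cum 250  ← median
  x=6 (S, w=30) cum 280
  x=10 (P, w=70) cum 350
⇒ x* = 5
y-coordinate, sorted with cumulative weight:
  y=2 (S, w=30) cum 30
  y=2 (R, w=150) cum 180  ← median
  y=6 (Q, w=100) cum 280
  y=10 (P, w=70) cum 350
⇒ y* = 2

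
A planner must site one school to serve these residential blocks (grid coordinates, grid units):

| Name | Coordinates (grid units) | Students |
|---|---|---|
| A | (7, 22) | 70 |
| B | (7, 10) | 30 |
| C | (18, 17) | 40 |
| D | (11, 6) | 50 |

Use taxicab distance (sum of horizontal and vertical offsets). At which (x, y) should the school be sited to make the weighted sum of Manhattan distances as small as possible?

Manhattan distance separates: Σwᵢ(|x−xᵢ|+|y−yᵢ|) = Σwᵢ|x−xᵢ| + Σwᵢ|y−yᵢ|, so x and y are optimised independently as 1-D weighted medians.
Total weight W = 190; half = 95.
x-coordinate, sorted with cumulative weight:
  x=7 (A, w=70) cum 70
  x=7 (B, w=30) cum 100  ← median
  x=11 (D, w=50) cum 150
  x=18 (C, w=40) cum 190
⇒ x* = 7
y-coordinate, sorted with cumulative weight:
  y=6 (D, w=50) cum 50
  y=10 (B, w=30) cum 80
  y=17 (C, w=40) cum 120  ← median
  y=22 (A, w=70) cum 190
⇒ y* = 17

(7, 17)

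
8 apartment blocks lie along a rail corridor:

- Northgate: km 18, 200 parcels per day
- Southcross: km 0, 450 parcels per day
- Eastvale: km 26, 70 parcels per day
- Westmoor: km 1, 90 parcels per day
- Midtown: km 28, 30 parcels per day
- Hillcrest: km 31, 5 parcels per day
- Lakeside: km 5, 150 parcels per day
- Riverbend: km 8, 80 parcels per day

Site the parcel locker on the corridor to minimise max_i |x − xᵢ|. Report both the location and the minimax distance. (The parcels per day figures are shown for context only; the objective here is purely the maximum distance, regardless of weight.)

location 15.5, max distance 15.5

The 1-center on a line is the midpoint of the two extreme points: leftmost at 0, rightmost at 31.
Optimal location = (0 + 31)/2 = 15.5; maximum distance = (31 − 0)/2 = 15.5.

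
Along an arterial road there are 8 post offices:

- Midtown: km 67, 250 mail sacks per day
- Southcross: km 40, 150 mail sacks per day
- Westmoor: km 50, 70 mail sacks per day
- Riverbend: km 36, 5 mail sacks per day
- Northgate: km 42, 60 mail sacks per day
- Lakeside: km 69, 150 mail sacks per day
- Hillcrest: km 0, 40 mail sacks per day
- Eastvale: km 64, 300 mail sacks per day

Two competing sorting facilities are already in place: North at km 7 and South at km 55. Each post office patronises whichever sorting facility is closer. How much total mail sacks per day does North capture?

40

The indifferent point is the midpoint (7+55)/2 = 31; post offices left of it (closer to North at 7) go to North, those right go to South.
  Hillcrest at 0 (w=40) → North
  Riverbend at 36 (w=5) → South
  Southcross at 40 (w=150) → South
  Northgate at 42 (w=60) → South
  Westmoor at 50 (w=70) → South
  Eastvale at 64 (w=300) → South
  Midtown at 67 (w=250) → South
  Lakeside at 69 (w=150) → South
North captures 40; South captures 985.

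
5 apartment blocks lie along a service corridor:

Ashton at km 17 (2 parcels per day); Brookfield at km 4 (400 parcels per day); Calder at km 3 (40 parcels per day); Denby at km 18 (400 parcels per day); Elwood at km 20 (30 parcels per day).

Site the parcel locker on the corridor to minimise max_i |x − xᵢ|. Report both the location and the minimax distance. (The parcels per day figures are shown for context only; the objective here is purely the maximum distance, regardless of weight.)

location 11.5, max distance 8.5

The 1-center on a line is the midpoint of the two extreme points: leftmost at 3, rightmost at 20.
Optimal location = (3 + 20)/2 = 11.5; maximum distance = (20 − 3)/2 = 8.5.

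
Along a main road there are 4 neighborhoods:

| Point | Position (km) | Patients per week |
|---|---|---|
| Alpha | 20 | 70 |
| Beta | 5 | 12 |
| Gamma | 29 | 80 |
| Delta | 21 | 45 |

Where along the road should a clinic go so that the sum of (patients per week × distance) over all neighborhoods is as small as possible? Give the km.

x = 21

For a sum of weighted absolute distances on a line, the optimum is the weighted median (not the mean). Total weight W = 207; half-weight = 103.5.
Sort by position and accumulate weight:
  km 5 (Beta, w=12) → cum 12
  km 20 (Alpha, w=70) → cum 82
  km 21 (Delta, w=45) → cum 127  ≥ 103.5 → median here
  km 29 (Gamma, w=80) → cum 207
Optimal location: km 21.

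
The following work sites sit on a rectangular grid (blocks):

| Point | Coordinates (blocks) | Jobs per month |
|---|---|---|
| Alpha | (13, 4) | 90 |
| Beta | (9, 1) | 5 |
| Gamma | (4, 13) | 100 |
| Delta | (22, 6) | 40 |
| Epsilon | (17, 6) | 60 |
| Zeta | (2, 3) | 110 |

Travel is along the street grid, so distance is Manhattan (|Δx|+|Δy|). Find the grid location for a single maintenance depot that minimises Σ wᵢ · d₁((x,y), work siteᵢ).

(4, 4)

Manhattan distance separates: Σwᵢ(|x−xᵢ|+|y−yᵢ|) = Σwᵢ|x−xᵢ| + Σwᵢ|y−yᵢ|, so x and y are optimised independently as 1-D weighted medians.
Total weight W = 405; half = 202.5.
x-coordinate, sorted with cumulative weight:
  x=2 (Zeta, w=110) cum 110
  x=4 (Gamma, w=100) cum 210  ← median
  x=9 (Beta, w=5) cum 215
  x=13 (Alpha, w=90) cum 305
  x=17 (Epsilon, w=60) cum 365
  x=22 (Delta, w=40) cum 405
⇒ x* = 4
y-coordinate, sorted with cumulative weight:
  y=1 (Beta, w=5) cum 5
  y=3 (Zeta, w=110) cum 115
  y=4 (Alpha, w=90) cum 205  ← median
  y=6 (Delta, w=40) cum 245
  y=6 (Epsilon, w=60) cum 305
  y=13 (Gamma, w=100) cum 405
⇒ y* = 4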